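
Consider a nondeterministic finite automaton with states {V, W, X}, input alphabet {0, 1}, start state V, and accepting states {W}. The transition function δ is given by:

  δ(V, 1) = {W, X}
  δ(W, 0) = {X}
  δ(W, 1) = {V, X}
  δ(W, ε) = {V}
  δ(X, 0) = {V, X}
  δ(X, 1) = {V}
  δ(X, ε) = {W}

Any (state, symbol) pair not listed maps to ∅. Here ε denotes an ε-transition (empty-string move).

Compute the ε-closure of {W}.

{V, W}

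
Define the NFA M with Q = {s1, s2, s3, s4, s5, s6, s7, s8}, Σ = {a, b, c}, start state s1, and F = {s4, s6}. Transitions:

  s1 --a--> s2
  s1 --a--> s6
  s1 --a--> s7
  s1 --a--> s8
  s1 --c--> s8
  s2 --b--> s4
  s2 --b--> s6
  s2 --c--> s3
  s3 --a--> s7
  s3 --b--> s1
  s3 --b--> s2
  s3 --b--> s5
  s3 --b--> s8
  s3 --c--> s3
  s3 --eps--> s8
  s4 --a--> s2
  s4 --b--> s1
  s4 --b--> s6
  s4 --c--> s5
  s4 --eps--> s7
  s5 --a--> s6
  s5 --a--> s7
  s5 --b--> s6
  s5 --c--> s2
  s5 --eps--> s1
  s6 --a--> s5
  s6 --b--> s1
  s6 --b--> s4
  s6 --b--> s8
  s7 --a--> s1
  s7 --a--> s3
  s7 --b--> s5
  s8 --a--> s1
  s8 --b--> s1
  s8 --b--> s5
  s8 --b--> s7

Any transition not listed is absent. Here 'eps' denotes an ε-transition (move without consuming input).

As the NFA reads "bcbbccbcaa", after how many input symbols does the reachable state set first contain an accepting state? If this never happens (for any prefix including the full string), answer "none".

none

Start in {s1}.
Read 'b': {s1} → ∅.
The set is empty and remains empty for the remaining 9 symbols.
No reachable set along the way intersects F.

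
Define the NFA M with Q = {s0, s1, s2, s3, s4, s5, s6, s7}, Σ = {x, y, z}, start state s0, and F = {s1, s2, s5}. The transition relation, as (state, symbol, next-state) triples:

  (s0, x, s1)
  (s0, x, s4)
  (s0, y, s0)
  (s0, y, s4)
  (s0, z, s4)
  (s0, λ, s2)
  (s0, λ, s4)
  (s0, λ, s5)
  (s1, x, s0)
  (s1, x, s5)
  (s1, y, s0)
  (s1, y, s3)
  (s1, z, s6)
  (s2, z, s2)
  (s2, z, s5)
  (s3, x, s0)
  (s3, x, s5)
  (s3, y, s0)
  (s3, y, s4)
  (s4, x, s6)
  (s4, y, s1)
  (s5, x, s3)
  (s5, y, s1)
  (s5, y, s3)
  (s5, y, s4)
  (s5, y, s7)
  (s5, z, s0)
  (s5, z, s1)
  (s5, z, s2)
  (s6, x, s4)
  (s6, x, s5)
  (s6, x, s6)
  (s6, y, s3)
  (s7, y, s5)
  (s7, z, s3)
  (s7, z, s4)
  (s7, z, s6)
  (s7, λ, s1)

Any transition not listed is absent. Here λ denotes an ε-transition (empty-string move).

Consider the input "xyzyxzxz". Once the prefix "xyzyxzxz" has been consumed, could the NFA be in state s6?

Yes

Start: ε-closure({s0}) = {s0, s2, s4, s5}.
Read 'x': {s0, s2, s4, s5} → {s1, s3, s4, s6}.
Read 'y': {s1, s3, s4, s6} → {s0, s1, s2, s3, s4, s5}.
Read 'z': {s0, s1, s2, s3, s4, s5} → {s0, s1, s2, s4, s5, s6}.
Read 'y': {s0, s1, s2, s4, s5, s6} → {s0, s1, s2, s3, s4, s5, s7}.
Read 'x': {s0, s1, s2, s3, s4, s5, s7} → {s0, s1, s2, s3, s4, s5, s6}.
Read 'z': {s0, s1, s2, s3, s4, s5, s6} → {s0, s1, s2, s4, s5, s6}.
Read 'x': {s0, s1, s2, s4, s5, s6} → {s0, s1, s2, s3, s4, s5, s6}.
Read 'z': {s0, s1, s2, s3, s4, s5, s6} → {s0, s1, s2, s4, s5, s6}.
State s6 is in {s0, s1, s2, s4, s5, s6}.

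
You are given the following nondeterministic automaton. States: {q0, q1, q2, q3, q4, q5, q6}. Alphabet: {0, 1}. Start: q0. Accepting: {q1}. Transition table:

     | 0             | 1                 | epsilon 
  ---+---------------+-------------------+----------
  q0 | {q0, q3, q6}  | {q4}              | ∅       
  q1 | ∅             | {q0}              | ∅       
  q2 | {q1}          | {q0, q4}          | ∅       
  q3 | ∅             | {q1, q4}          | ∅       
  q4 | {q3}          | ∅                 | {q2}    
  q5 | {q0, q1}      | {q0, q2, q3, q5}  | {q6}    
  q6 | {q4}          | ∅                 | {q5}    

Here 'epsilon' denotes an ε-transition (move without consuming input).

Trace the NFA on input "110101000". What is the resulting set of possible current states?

Start in {q0}.
Read '1': {q0} → {q2, q4}.
Read '1': {q2, q4} → {q0, q2, q4}.
Read '0': {q0, q2, q4} → {q0, q1, q3, q5, q6}.
Read '1': {q0, q1, q3, q5, q6} → {q0, q1, q2, q3, q4, q5, q6}.
Read '0': {q0, q1, q2, q3, q4, q5, q6} → {q0, q1, q2, q3, q4, q5, q6}.
Read '1': {q0, q1, q2, q3, q4, q5, q6} → {q0, q1, q2, q3, q4, q5, q6}.
Read '0': {q0, q1, q2, q3, q4, q5, q6} → {q0, q1, q2, q3, q4, q5, q6}.
Read '0': {q0, q1, q2, q3, q4, q5, q6} → {q0, q1, q2, q3, q4, q5, q6}.
Read '0': {q0, q1, q2, q3, q4, q5, q6} → {q0, q1, q2, q3, q4, q5, q6}.

{q0, q1, q2, q3, q4, q5, q6}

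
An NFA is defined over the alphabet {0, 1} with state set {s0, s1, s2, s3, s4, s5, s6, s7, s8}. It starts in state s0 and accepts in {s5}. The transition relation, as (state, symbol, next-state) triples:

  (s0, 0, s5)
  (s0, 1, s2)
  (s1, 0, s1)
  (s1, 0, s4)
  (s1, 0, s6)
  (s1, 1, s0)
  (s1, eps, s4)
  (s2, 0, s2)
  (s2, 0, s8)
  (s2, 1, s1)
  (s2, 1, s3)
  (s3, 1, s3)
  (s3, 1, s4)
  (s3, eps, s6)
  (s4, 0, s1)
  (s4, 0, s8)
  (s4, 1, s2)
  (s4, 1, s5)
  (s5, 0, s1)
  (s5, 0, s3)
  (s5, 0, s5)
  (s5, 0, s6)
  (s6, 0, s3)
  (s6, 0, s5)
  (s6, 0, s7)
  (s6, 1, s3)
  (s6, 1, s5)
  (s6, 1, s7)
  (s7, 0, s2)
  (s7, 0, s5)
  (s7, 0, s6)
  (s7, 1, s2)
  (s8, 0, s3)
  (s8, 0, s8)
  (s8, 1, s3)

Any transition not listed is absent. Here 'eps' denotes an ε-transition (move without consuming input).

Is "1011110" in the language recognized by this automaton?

Start in {s0}.
Read '1': {s0} → {s2}.
Read '0': {s2} → {s2, s8}.
Read '1': {s2, s8} → {s1, s3, s4, s6}.
Read '1': {s1, s3, s4, s6} → {s0, s2, s3, s4, s5, s6, s7}.
Read '1': {s0, s2, s3, s4, s5, s6, s7} → {s1, s2, s3, s4, s5, s6, s7}.
Read '1': {s1, s2, s3, s4, s5, s6, s7} → {s0, s1, s2, s3, s4, s5, s6, s7}.
Read '0': {s0, s1, s2, s3, s4, s5, s6, s7} → {s1, s2, s3, s4, s5, s6, s7, s8}.
The final set {s1, s2, s3, s4, s5, s6, s7, s8} contains the accepting state s5.

Yes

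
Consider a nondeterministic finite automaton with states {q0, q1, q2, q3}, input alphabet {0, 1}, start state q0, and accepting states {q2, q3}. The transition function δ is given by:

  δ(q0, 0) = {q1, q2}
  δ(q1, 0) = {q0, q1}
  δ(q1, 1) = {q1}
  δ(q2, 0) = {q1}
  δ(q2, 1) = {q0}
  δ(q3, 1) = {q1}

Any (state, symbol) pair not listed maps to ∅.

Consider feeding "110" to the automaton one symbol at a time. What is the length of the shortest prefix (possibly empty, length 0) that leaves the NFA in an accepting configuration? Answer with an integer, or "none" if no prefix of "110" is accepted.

none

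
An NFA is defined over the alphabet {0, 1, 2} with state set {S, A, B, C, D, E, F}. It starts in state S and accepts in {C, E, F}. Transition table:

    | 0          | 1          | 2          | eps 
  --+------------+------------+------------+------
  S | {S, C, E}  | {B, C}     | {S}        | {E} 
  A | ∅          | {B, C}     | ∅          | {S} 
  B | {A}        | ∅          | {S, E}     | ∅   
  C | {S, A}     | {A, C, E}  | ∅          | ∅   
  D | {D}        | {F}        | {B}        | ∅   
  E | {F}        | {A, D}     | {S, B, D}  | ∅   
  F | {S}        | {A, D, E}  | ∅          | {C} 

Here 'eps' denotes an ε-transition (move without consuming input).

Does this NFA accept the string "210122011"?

Yes

Start: ε-closure({S}) = {S, E}.
Read '2': {S, E} → {S, B, D, E}.
Read '1': {S, B, D, E} → {S, A, B, C, D, E, F}.
Read '0': {S, A, B, C, D, E, F} → {S, A, C, D, E, F}.
Read '1': {S, A, C, D, E, F} → {S, A, B, C, D, E, F}.
Read '2': {S, A, B, C, D, E, F} → {S, B, D, E}.
Read '2': {S, B, D, E} → {S, B, D, E}.
Read '0': {S, B, D, E} → {S, A, C, D, E, F}.
Read '1': {S, A, C, D, E, F} → {S, A, B, C, D, E, F}.
Read '1': {S, A, B, C, D, E, F} → {S, A, B, C, D, E, F}.
The final set {S, A, B, C, D, E, F} contains the accepting states C, E, F.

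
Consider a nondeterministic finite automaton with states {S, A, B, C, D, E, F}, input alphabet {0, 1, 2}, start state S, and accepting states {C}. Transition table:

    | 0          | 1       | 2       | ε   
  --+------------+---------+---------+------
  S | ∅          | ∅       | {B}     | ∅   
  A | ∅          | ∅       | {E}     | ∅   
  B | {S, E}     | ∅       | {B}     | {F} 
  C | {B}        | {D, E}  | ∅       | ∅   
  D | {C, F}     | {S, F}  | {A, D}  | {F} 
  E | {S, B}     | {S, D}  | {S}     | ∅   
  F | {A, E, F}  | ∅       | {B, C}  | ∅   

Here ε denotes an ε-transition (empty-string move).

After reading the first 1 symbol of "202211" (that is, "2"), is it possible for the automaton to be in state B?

Yes

Start in {S}.
Read '2': S→{B}; union {B}; ε-closure = {B, F}.
State B is in {B, F}.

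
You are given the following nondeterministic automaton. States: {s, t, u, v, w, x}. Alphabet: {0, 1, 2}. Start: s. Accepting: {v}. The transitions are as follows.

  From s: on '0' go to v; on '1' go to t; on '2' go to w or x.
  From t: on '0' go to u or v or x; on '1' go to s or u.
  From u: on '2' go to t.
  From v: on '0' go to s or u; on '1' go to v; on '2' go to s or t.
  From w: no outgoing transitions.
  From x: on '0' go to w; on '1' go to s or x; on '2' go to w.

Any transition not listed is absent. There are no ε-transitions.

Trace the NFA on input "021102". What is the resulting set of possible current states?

{s, t, w}

Start in {s}.
Read '0': {s} → {v}.
Read '2': {v} → {s, t}.
Read '1': {s, t} → {s, t, u}.
Read '1': {s, t, u} → {s, t, u}.
Read '0': {s, t, u} → {u, v, x}.
Read '2': {u, v, x} → {s, t, w}.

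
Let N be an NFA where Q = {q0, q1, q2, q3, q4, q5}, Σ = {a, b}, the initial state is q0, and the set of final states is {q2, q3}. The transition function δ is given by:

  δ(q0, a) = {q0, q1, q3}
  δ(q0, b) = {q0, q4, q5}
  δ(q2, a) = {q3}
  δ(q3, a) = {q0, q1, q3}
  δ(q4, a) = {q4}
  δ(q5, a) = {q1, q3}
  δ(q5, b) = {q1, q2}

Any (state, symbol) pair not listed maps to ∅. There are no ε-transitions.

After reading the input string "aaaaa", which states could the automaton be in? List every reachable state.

Start in {q0}.
Read 'a': q0→{q0, q1, q3}; now {q0, q1, q3}.
Read 'a': q0→{q0, q1, q3}, q1→∅, q3→{q0, q1, q3}; now {q0, q1, q3}.
Read 'a': q0→{q0, q1, q3}, q1→∅, q3→{q0, q1, q3}; now {q0, q1, q3}.
Read 'a': q0→{q0, q1, q3}, q1→∅, q3→{q0, q1, q3}; now {q0, q1, q3}.
Read 'a': q0→{q0, q1, q3}, q1→∅, q3→{q0, q1, q3}; now {q0, q1, q3}.

{q0, q1, q3}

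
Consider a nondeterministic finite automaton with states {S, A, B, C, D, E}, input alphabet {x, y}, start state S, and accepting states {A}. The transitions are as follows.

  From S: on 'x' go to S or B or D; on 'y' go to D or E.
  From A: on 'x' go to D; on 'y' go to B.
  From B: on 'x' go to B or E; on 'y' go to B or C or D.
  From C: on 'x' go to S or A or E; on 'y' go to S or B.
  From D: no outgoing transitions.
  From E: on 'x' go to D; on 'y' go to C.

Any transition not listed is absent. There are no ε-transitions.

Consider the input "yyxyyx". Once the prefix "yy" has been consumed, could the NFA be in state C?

Start in {S}.
Read 'y': {S} → {D, E}.
Read 'y': {D, E} → {C}.
State C is in {C}.

Yes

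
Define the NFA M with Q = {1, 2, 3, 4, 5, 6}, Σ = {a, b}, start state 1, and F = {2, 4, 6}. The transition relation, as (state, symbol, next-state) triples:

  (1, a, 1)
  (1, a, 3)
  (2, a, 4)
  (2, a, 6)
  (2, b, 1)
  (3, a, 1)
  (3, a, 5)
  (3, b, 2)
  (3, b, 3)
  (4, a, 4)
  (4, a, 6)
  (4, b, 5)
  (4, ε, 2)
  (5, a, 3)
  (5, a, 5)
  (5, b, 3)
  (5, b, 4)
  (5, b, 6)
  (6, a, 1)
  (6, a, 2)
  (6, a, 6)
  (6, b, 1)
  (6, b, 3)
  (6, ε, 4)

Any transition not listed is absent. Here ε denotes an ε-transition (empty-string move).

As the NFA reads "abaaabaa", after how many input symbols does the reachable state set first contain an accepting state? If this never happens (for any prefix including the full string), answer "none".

Start in {1}.
Read 'a': 1→{1, 3}; now {1, 3}.
Read 'b': 1→∅, 3→{2, 3}; now {2, 3}.
None of the earlier sets intersect F, but {2, 3} does.

2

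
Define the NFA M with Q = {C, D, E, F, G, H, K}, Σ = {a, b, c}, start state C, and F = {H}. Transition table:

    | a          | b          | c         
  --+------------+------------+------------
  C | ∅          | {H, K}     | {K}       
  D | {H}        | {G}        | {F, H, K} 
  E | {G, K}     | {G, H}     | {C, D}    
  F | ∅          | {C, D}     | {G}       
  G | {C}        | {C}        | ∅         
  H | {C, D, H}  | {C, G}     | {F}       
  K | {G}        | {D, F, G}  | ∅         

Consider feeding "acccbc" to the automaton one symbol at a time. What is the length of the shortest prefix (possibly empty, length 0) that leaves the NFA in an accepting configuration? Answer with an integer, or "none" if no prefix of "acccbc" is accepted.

Start in {C}.
Read 'a': {C} → ∅.
The set is empty and remains empty for the remaining 5 symbols.
No reachable set along the way intersects F.

none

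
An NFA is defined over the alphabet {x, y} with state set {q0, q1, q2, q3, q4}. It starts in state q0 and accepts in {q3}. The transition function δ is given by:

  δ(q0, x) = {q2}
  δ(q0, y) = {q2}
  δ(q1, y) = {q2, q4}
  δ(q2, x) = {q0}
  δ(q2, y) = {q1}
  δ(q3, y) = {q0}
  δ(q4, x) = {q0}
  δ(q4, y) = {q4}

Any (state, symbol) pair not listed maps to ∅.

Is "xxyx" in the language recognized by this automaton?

No

Start in {q0}.
Read 'x': q0→{q2}; now {q2}.
Read 'x': q2→{q0}; now {q0}.
Read 'y': q0→{q2}; now {q2}.
Read 'x': q2→{q0}; now {q0}.
The final set {q0} contains no accepting state.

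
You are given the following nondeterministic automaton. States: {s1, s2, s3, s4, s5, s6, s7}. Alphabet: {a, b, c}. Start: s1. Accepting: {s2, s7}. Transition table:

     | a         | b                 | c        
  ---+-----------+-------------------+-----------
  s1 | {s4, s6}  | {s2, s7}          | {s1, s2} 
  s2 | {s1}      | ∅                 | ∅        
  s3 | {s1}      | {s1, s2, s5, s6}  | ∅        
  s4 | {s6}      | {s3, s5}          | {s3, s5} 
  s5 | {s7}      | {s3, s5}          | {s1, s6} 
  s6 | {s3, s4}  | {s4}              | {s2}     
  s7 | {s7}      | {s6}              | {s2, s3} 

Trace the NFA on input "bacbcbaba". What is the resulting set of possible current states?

{s1, s3, s4, s6, s7}

Start in {s1}.
Read 'b': {s1} → {s2, s7}.
Read 'a': {s2, s7} → {s1, s7}.
Read 'c': {s1, s7} → {s1, s2, s3}.
Read 'b': {s1, s2, s3} → {s1, s2, s5, s6, s7}.
Read 'c': {s1, s2, s5, s6, s7} → {s1, s2, s3, s6}.
Read 'b': {s1, s2, s3, s6} → {s1, s2, s4, s5, s6, s7}.
Read 'a': {s1, s2, s4, s5, s6, s7} → {s1, s3, s4, s6, s7}.
Read 'b': {s1, s3, s4, s6, s7} → {s1, s2, s3, s4, s5, s6, s7}.
Read 'a': {s1, s2, s3, s4, s5, s6, s7} → {s1, s3, s4, s6, s7}.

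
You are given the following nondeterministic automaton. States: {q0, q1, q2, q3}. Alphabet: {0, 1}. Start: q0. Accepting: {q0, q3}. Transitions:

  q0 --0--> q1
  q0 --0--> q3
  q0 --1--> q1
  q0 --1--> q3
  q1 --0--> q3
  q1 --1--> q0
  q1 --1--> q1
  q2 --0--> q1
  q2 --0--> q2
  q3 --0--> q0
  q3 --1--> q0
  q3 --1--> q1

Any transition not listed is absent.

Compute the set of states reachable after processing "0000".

{q0, q1, q3}

Start in {q0}.
Read '0': {q0} → {q1, q3}.
Read '0': {q1, q3} → {q0, q3}.
Read '0': {q0, q3} → {q0, q1, q3}.
Read '0': {q0, q1, q3} → {q0, q1, q3}.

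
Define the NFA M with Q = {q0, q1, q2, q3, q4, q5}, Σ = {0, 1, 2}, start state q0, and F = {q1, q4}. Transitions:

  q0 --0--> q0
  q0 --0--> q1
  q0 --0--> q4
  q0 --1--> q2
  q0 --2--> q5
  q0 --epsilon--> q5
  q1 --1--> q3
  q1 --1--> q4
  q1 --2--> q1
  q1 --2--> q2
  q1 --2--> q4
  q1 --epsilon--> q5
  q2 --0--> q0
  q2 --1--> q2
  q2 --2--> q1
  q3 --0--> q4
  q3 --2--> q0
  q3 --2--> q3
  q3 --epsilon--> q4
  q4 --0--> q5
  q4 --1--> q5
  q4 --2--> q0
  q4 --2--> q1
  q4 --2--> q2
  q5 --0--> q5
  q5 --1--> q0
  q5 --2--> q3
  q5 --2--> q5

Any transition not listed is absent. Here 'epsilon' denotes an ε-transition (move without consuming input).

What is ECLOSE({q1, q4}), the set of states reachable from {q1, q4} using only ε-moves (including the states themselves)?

{q1, q4, q5}

Begin with {q1, q4}.
ε-move q1 → q5; add q5.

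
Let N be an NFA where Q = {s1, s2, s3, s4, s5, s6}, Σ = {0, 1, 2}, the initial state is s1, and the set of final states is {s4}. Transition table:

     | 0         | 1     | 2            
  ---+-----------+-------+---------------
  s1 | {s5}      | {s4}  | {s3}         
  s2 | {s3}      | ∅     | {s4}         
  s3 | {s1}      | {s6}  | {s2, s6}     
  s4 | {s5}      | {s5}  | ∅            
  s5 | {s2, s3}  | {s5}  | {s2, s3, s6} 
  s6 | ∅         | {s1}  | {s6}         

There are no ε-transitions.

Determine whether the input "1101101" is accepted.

No

Start in {s1}.
Read '1': {s1} → {s4}.
Read '1': {s4} → {s5}.
Read '0': {s5} → {s2, s3}.
Read '1': {s2, s3} → {s6}.
Read '1': {s6} → {s1}.
Read '0': {s1} → {s5}.
Read '1': {s5} → {s5}.
The final set {s5} contains no accepting state.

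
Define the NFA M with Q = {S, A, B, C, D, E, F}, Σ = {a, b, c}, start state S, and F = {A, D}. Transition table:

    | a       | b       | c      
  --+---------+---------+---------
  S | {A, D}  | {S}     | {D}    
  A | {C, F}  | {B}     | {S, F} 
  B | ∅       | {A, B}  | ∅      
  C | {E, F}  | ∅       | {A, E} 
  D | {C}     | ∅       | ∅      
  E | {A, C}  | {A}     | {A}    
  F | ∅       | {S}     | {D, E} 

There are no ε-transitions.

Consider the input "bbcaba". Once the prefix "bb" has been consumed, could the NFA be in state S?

Yes

Start in {S}.
Read 'b': {S} → {S}.
Read 'b': {S} → {S}.
State S is in {S}.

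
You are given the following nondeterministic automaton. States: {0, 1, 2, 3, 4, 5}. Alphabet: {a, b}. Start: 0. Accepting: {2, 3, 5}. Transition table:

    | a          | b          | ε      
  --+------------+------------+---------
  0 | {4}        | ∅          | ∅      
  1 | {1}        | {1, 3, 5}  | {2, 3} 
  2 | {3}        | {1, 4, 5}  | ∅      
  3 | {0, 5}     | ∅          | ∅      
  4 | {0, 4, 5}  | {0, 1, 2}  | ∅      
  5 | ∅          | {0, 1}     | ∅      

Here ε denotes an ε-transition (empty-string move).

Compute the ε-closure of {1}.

{1, 2, 3}

Begin with {1}.
ε-move 1 → 2; add 2.
ε-move 1 → 3; add 3.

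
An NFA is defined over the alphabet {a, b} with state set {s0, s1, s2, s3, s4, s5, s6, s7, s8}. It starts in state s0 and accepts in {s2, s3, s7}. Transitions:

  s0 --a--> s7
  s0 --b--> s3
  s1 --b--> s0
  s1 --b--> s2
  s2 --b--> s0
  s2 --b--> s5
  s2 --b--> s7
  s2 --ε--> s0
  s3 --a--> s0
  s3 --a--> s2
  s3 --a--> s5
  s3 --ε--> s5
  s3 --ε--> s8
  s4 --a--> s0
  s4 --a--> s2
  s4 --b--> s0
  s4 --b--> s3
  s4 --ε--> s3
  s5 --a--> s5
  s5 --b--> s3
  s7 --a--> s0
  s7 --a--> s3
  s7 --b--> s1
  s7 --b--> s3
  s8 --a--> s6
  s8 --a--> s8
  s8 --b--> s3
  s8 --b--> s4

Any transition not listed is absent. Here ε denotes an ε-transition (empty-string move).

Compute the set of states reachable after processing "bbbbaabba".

{s0, s2, s5, s6, s7, s8}

Start in {s0}.
Read 'b': s0→{s3}; union {s3}; ε-closure = {s3, s5, s8}.
Read 'b': s3→∅, s5→{s3}, s8→{s3, s4}; union {s3, s4}; ε-closure = {s3, s4, s5, s8}.
Read 'b': s3→∅, s4→{s0, s3}, s5→{s3}, s8→{s3, s4}; union {s0, s3, s4}; ε-closure = {s0, s3, s4, s5, s8}.
Read 'b': s0→{s3}, s3→∅, s4→{s0, s3}, s5→{s3}, s8→{s3, s4}; union {s0, s3, s4}; ε-closure = {s0, s3, s4, s5, s8}.
Read 'a': s0→{s7}, s3→{s0, s2, s5}, s4→{s0, s2}, s5→{s5}, s8→{s6, s8}; now {s0, s2, s5, s6, s7, s8}.
Read 'a': s0→{s7}, s2→∅, s5→{s5}, s6→∅, s7→{s0, s3}, s8→{s6, s8}; now {s0, s3, s5, s6, s7, s8}.
Read 'b': s0→{s3}, s3→∅, s5→{s3}, s6→∅, s7→{s1, s3}, s8→{s3, s4}; union {s1, s3, s4}; ε-closure = {s1, s3, s4, s5, s8}.
Read 'b': s1→{s0, s2}, s3→∅, s4→{s0, s3}, s5→{s3}, s8→{s3, s4}; union {s0, s2, s3, s4}; ε-closure = {s0, s2, s3, s4, s5, s8}.
Read 'a': s0→{s7}, s2→∅, s3→{s0, s2, s5}, s4→{s0, s2}, s5→{s5}, s8→{s6, s8}; now {s0, s2, s5, s6, s7, s8}.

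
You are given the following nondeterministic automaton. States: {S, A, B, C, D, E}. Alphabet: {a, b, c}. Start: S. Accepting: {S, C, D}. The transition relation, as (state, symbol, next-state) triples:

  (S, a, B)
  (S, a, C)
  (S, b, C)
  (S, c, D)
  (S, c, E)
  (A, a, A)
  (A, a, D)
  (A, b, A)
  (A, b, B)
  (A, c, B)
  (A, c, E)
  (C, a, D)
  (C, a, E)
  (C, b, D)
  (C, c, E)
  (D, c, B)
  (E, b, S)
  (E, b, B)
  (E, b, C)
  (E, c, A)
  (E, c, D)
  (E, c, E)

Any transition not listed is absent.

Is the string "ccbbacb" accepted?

Start in {S}.
Read 'c': {S} → {D, E}.
Read 'c': {D, E} → {A, B, D, E}.
Read 'b': {A, B, D, E} → {S, A, B, C}.
Read 'b': {S, A, B, C} → {A, B, C, D}.
Read 'a': {A, B, C, D} → {A, D, E}.
Read 'c': {A, D, E} → {A, B, D, E}.
Read 'b': {A, B, D, E} → {S, A, B, C}.
The final set {S, A, B, C} contains the accepting states S, C.

Yes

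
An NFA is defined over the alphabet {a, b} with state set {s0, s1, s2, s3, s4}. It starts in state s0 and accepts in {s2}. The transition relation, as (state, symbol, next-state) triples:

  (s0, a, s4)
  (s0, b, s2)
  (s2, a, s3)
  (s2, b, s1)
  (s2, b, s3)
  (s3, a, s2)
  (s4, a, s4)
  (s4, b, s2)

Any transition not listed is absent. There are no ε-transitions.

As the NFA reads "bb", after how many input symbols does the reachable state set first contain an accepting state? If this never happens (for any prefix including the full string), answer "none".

1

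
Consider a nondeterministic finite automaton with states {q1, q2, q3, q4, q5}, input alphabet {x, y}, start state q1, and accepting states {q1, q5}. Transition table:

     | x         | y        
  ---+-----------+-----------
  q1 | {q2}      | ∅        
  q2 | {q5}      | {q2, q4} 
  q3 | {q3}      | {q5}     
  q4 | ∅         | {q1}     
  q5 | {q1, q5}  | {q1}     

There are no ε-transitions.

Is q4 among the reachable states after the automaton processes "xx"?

No

Start in {q1}.
Read 'x': q1→{q2}; now {q2}.
Read 'x': q2→{q5}; now {q5}.
State q4 is not in {q5}.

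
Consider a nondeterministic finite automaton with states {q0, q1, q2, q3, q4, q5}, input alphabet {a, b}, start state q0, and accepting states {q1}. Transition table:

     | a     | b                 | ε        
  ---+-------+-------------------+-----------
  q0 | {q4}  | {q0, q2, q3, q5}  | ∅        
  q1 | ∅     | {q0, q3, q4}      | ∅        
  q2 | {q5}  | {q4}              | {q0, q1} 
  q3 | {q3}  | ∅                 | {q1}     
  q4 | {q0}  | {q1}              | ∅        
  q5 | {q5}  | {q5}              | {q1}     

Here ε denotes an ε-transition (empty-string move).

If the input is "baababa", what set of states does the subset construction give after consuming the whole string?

{q0, q1, q3, q4, q5}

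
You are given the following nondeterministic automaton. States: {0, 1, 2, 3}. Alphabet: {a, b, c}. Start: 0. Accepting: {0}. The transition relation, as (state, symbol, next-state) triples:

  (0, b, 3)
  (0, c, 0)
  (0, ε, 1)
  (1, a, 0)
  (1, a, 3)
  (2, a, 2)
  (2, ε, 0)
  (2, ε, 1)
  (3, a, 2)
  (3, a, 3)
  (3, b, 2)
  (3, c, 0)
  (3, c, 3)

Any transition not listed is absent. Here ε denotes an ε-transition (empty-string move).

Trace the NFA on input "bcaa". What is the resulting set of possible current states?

Start: ε-closure({0}) = {0, 1}.
Read 'b': {0, 1} → {3}.
Read 'c': {3} → {0, 1, 3}.
Read 'a': {0, 1, 3} → {0, 1, 2, 3}.
Read 'a': {0, 1, 2, 3} → {0, 1, 2, 3}.

{0, 1, 2, 3}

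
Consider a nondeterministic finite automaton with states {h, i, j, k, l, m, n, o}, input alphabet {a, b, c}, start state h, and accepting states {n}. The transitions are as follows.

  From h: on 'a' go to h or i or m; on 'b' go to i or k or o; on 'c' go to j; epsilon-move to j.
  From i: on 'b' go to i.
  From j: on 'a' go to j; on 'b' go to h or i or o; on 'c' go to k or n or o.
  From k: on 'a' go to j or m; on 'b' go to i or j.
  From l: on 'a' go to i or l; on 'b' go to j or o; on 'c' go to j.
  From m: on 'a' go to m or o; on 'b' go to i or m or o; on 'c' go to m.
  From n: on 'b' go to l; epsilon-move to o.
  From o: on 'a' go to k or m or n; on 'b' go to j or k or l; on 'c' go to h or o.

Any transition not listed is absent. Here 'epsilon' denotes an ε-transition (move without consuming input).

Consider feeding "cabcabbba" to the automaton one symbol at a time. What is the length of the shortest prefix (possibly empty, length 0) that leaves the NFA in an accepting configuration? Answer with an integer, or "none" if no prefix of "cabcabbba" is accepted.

Start: ε-closure({h}) = {h, j}.
Read 'c': h→{j}, j→{k, n, o}; now {j, k, n, o}.
None of the earlier sets intersect F, but {j, k, n, o} does.

1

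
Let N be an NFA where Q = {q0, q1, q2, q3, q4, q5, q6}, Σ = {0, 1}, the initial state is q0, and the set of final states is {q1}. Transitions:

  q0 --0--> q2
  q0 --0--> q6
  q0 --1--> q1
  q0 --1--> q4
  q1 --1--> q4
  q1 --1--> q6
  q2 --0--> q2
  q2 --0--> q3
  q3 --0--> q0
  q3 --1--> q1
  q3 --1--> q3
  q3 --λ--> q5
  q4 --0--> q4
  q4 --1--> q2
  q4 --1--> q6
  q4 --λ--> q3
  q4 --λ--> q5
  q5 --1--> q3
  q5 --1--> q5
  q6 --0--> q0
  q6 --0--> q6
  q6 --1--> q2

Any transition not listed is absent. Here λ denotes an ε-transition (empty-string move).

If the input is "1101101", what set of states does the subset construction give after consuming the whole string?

{q1, q2, q3, q4, q5, q6}

Start in {q0}.
Read '1': {q0} → {q1, q3, q4, q5}.
Read '1': {q1, q3, q4, q5} → {q1, q2, q3, q4, q5, q6}.
Read '0': {q1, q2, q3, q4, q5, q6} → {q0, q2, q3, q4, q5, q6}.
Read '1': {q0, q2, q3, q4, q5, q6} → {q1, q2, q3, q4, q5, q6}.
Read '1': {q1, q2, q3, q4, q5, q6} → {q1, q2, q3, q4, q5, q6}.
Read '0': {q1, q2, q3, q4, q5, q6} → {q0, q2, q3, q4, q5, q6}.
Read '1': {q0, q2, q3, q4, q5, q6} → {q1, q2, q3, q4, q5, q6}.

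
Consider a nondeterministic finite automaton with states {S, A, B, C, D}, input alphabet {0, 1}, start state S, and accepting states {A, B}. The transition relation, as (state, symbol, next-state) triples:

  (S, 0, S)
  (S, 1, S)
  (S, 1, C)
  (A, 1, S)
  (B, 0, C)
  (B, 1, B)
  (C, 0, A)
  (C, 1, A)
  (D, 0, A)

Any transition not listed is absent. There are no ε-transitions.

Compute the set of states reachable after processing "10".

{S, A}

Start in {S}.
Read '1': {S} → {S, C}.
Read '0': {S, C} → {S, A}.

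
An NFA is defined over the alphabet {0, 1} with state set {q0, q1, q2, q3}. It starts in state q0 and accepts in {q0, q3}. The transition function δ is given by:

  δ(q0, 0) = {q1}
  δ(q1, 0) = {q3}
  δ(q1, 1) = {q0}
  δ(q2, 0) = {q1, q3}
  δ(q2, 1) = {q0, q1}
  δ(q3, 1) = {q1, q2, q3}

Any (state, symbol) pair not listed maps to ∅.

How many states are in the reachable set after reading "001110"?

Start in {q0}.
Read '0': {q0} → {q1}.
Read '0': {q1} → {q3}.
Read '1': {q3} → {q1, q2, q3}.
Read '1': {q1, q2, q3} → {q0, q1, q2, q3}.
Read '1': {q0, q1, q2, q3} → {q0, q1, q2, q3}.
Read '0': {q0, q1, q2, q3} → {q1, q3}.
That set has 2 states.

2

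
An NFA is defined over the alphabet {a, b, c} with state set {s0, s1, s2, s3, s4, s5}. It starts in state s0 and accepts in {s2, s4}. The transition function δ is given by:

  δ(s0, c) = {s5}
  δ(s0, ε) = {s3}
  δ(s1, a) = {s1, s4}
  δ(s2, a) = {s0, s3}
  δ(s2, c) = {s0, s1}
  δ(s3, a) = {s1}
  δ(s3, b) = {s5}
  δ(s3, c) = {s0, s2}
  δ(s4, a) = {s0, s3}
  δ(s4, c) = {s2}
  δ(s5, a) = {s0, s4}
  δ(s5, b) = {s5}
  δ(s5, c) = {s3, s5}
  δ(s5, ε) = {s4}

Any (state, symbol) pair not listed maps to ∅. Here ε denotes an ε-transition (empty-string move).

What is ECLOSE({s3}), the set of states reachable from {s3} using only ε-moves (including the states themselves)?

{s3}

Begin with {s3}.
No ε-moves leave this set, so the closure equals the set itself.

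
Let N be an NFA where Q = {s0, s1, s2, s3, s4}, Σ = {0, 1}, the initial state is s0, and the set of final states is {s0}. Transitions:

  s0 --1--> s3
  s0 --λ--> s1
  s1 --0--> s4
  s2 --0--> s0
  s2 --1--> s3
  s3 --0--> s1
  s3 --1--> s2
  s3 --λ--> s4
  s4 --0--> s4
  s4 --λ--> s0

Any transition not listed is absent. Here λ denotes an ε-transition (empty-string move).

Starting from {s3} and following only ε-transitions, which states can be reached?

{s0, s1, s3, s4}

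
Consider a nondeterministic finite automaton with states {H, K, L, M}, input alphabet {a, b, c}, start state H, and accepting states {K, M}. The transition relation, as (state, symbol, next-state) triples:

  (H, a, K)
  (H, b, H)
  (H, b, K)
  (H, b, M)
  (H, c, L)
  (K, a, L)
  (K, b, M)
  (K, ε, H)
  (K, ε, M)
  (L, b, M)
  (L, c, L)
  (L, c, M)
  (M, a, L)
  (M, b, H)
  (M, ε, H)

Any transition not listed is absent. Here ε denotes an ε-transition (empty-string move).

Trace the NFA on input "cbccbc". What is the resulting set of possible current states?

Start in {H}.
Read 'c': {H} → {L}.
Read 'b': {L} → {H, M}.
Read 'c': {H, M} → {L}.
Read 'c': {L} → {H, L, M}.
Read 'b': {H, L, M} → {H, K, M}.
Read 'c': {H, K, M} → {L}.

{L}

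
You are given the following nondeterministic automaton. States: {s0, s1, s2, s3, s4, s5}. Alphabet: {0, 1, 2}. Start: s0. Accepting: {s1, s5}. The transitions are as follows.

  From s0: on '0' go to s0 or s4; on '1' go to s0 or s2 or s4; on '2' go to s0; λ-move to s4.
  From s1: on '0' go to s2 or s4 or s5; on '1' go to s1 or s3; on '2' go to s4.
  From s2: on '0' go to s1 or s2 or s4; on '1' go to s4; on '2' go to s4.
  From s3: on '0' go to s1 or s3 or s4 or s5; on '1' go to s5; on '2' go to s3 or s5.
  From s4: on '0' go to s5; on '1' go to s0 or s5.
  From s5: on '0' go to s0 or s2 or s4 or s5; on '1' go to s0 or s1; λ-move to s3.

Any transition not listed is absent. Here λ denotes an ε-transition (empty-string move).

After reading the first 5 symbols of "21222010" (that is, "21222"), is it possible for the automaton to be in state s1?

No

Start: ε-closure({s0}) = {s0, s4}.
Read '2': {s0, s4} → {s0, s4}.
Read '1': {s0, s4} → {s0, s2, s3, s4, s5}.
Read '2': {s0, s2, s3, s4, s5} → {s0, s3, s4, s5}.
Read '2': {s0, s3, s4, s5} → {s0, s3, s4, s5}.
Read '2': {s0, s3, s4, s5} → {s0, s3, s4, s5}.
State s1 is not in {s0, s3, s4, s5}.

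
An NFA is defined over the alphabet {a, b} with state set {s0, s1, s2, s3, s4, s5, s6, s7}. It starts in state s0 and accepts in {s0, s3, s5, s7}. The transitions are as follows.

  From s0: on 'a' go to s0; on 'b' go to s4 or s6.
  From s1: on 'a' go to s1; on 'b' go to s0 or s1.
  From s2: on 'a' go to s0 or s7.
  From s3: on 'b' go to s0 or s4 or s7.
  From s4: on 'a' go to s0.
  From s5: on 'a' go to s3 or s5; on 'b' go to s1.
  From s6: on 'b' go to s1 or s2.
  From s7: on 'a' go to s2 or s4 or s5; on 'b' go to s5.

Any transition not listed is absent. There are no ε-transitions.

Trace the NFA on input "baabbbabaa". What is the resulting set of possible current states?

{s0, s1}

Start in {s0}.
Read 'b': s0→{s4, s6}; now {s4, s6}.
Read 'a': s4→{s0}, s6→∅; now {s0}.
Read 'a': s0→{s0}; now {s0}.
Read 'b': s0→{s4, s6}; now {s4, s6}.
Read 'b': s4→∅, s6→{s1, s2}; now {s1, s2}.
Read 'b': s1→{s0, s1}, s2→∅; now {s0, s1}.
Read 'a': s0→{s0}, s1→{s1}; now {s0, s1}.
Read 'b': s0→{s4, s6}, s1→{s0, s1}; now {s0, s1, s4, s6}.
Read 'a': s0→{s0}, s1→{s1}, s4→{s0}, s6→∅; now {s0, s1}.
Read 'a': s0→{s0}, s1→{s1}; now {s0, s1}.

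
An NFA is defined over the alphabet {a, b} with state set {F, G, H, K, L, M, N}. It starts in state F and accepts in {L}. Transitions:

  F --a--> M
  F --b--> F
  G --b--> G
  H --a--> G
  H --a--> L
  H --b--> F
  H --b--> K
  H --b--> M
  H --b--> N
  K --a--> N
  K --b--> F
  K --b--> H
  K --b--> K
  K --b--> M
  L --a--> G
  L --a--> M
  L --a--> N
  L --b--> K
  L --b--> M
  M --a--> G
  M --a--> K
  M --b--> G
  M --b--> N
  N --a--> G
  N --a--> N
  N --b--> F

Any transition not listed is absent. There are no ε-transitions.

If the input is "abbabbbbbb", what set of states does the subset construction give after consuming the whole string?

{F, G}

Start in {F}.
Read 'a': F→{M}; now {M}.
Read 'b': M→{G, N}; now {G, N}.
Read 'b': G→{G}, N→{F}; now {F, G}.
Read 'a': F→{M}, G→∅; now {M}.
Read 'b': M→{G, N}; now {G, N}.
Read 'b': G→{G}, N→{F}; now {F, G}.
Read 'b': F→{F}, G→{G}; now {F, G}.
Read 'b': F→{F}, G→{G}; now {F, G}.
Read 'b': F→{F}, G→{G}; now {F, G}.
Read 'b': F→{F}, G→{G}; now {F, G}.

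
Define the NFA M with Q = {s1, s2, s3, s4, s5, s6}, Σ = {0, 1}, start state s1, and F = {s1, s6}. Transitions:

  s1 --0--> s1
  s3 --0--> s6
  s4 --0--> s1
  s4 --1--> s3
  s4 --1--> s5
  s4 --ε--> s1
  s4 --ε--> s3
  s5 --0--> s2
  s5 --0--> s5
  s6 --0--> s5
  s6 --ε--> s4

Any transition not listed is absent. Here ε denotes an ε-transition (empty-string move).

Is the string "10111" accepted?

No

Start in {s1}.
Read '1': s1→∅; now ∅.
The set is empty and remains empty for the remaining 4 symbols.
The final set ∅ contains no accepting state.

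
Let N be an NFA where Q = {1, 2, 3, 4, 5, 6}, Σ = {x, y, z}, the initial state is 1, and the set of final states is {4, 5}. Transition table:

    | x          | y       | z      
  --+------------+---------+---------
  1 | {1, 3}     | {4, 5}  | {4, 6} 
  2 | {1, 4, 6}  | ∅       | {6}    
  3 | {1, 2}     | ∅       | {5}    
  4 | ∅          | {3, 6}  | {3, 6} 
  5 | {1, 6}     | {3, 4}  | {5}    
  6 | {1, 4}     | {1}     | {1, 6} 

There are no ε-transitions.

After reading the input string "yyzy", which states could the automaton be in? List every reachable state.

Start in {1}.
Read 'y': 1→{4, 5}; now {4, 5}.
Read 'y': 4→{3, 6}, 5→{3, 4}; now {3, 4, 6}.
Read 'z': 3→{5}, 4→{3, 6}, 6→{1, 6}; now {1, 3, 5, 6}.
Read 'y': 1→{4, 5}, 3→∅, 5→{3, 4}, 6→{1}; now {1, 3, 4, 5}.

{1, 3, 4, 5}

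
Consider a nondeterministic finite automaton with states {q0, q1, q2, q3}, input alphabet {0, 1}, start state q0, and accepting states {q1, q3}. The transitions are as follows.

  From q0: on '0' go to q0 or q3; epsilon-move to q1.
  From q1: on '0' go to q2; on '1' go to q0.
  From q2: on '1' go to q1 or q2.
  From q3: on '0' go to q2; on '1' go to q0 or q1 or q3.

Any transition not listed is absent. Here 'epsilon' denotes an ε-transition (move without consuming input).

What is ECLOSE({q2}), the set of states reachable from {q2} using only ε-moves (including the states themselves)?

{q2}

Begin with {q2}.
No ε-moves leave this set, so the closure equals the set itself.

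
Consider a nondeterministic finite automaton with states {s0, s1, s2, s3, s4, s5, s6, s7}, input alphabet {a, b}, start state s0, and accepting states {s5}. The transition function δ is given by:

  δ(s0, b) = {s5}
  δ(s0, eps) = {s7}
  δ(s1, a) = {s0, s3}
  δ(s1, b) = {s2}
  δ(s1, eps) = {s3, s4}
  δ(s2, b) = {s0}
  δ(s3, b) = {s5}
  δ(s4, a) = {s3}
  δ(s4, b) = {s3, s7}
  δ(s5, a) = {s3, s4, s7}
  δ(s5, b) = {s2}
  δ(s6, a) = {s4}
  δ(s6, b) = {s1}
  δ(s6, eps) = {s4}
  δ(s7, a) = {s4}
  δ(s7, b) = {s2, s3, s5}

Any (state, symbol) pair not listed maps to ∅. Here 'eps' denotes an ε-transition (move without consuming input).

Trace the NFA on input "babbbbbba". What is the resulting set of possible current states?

{s3, s4, s7}

Start: ε-closure({s0}) = {s0, s7}.
Read 'b': {s0, s7} → {s2, s3, s5}.
Read 'a': {s2, s3, s5} → {s3, s4, s7}.
Read 'b': {s3, s4, s7} → {s2, s3, s5, s7}.
Read 'b': {s2, s3, s5, s7} → {s0, s2, s3, s5, s7}.
Read 'b': {s0, s2, s3, s5, s7} → {s0, s2, s3, s5, s7}.
Read 'b': {s0, s2, s3, s5, s7} → {s0, s2, s3, s5, s7}.
Read 'b': {s0, s2, s3, s5, s7} → {s0, s2, s3, s5, s7}.
Read 'b': {s0, s2, s3, s5, s7} → {s0, s2, s3, s5, s7}.
Read 'a': {s0, s2, s3, s5, s7} → {s3, s4, s7}.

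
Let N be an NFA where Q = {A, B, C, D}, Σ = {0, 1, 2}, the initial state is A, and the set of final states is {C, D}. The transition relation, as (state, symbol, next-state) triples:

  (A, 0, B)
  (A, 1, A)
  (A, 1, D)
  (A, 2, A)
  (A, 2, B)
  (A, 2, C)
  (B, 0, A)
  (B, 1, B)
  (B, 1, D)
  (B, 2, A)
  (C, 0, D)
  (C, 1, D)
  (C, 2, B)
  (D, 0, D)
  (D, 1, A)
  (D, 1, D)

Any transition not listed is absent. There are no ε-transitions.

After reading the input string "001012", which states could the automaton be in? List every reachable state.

{A, B, C}

Start in {A}.
Read '0': {A} → {B}.
Read '0': {B} → {A}.
Read '1': {A} → {A, D}.
Read '0': {A, D} → {B, D}.
Read '1': {B, D} → {A, B, D}.
Read '2': {A, B, D} → {A, B, C}.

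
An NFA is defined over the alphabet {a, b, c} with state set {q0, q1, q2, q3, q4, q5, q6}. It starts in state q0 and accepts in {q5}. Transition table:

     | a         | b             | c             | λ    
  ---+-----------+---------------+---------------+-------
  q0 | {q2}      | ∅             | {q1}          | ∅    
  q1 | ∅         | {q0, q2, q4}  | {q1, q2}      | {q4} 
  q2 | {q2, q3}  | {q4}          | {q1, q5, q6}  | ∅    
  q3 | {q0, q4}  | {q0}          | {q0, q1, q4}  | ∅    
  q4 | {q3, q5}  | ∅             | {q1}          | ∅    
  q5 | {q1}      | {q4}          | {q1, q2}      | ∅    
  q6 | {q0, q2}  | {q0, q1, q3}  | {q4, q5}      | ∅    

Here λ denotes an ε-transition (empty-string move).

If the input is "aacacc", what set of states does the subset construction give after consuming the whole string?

{q1, q2, q4, q5, q6}

Start in {q0}.
Read 'a': {q0} → {q2}.
Read 'a': {q2} → {q2, q3}.
Read 'c': {q2, q3} → {q0, q1, q4, q5, q6}.
Read 'a': {q0, q1, q4, q5, q6} → {q0, q1, q2, q3, q4, q5}.
Read 'c': {q0, q1, q2, q3, q4, q5} → {q0, q1, q2, q4, q5, q6}.
Read 'c': {q0, q1, q2, q4, q5, q6} → {q1, q2, q4, q5, q6}.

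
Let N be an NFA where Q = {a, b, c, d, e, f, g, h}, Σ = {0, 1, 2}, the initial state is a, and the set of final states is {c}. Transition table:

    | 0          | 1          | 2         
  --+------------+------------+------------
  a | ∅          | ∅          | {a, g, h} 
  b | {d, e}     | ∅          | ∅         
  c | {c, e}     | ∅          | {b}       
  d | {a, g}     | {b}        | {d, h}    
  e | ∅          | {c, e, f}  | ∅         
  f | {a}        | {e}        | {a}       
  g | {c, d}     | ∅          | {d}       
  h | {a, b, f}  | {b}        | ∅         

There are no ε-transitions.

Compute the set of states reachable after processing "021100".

∅

Start in {a}.
Read '0': {a} → ∅.
The set is empty and remains empty for the remaining 5 symbols.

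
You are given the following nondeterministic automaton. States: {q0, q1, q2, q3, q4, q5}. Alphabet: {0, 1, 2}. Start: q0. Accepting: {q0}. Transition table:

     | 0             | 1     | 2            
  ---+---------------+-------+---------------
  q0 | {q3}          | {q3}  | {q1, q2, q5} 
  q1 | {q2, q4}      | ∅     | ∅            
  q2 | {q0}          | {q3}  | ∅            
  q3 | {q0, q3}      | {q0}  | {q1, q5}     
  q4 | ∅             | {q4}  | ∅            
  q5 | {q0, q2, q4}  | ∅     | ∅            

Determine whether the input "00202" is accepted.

No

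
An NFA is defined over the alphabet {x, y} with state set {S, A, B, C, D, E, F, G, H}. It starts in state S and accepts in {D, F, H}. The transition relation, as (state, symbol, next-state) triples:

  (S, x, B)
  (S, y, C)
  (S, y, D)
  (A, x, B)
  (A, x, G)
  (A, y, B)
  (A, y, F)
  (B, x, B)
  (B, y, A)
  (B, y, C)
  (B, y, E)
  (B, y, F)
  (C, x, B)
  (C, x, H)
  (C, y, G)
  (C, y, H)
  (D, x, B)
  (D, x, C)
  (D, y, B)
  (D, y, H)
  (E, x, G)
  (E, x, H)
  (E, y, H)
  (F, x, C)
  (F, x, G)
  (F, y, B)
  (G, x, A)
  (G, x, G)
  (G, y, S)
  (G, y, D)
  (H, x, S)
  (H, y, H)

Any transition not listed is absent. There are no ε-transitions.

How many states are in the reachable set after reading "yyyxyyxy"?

9

Start in {S}.
Read 'y': {S} → {C, D}.
Read 'y': {C, D} → {B, G, H}.
Read 'y': {B, G, H} → {S, A, C, D, E, F, H}.
Read 'x': {S, A, C, D, E, F, H} → {S, B, C, G, H}.
Read 'y': {S, B, C, G, H} → {S, A, C, D, E, F, G, H}.
Read 'y': {S, A, C, D, E, F, G, H} → {S, B, C, D, F, G, H}.
Read 'x': {S, B, C, D, F, G, H} → {S, A, B, C, G, H}.
Read 'y': {S, A, B, C, G, H} → {S, A, B, C, D, E, F, G, H}.
That set has 9 states.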